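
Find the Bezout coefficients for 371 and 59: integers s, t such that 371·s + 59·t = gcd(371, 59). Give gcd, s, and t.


Euclidean algorithm on (371, 59) — divide until remainder is 0:
  371 = 6 · 59 + 17
  59 = 3 · 17 + 8
  17 = 2 · 8 + 1
  8 = 8 · 1 + 0
gcd(371, 59) = 1.
Track Bezout coefficients alongside the remainders: start with r₀ = 371 = a·1 + b·0 (s = 1, t = 0) and r₁ = 59 = a·0 + b·1 (s = 0, t = 1); each new remainder r_{k+1} = r_{k-1} − q_k·r_k inherits s_{k+1} = s_{k-1} − q_k·s_k, t_{k+1} = t_{k-1} − q_k·t_k, so r_k = a·s_k + b·t_k at every step:
  q = 6: r = 17, s = 1 − 6·0 = 1, t = 0 − 6·1 = -6  (check: 371·1 + 59·(-6) = 17)
  q = 3: r = 8, s = 0 − 3·1 = -3, t = 1 − 3·(-6) = 19  (check: 371·(-3) + 59·19 = 8)
  q = 2: r = 1, s = 1 − 2·(-3) = 7, t = -6 − 2·19 = -44  (check: 371·7 + 59·(-44) = 1)
The row with r = 1 (the gcd) gives the Bezout coefficients s = 7, t = -44.
Result: 371 · (7) + 59 · (-44) = 1.

gcd(371, 59) = 1; s = 7, t = -44 (check: 371·7 + 59·(-44) = 1).


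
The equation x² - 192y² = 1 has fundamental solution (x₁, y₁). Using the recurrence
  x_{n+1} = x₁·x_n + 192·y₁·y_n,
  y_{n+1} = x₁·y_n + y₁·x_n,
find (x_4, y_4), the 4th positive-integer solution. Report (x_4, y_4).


Step 1: Find the fundamental solution (x₁, y₁) of x² - 192y² = 1.
  Expand √192 as a continued fraction. a₀ = ⌊√192⌋ = 13; iterate m_{k+1} = d_k·a_k − m_k, d_{k+1} = (192 − m_{k+1}²)/d_k, a_{k+1} = ⌊(a₀ + m_{k+1})/d_{k+1}⌋ (starting m₀ = 0, d₀ = 1), with convergents p_k = a_k·p_{k-1} + p_{k-2}, q_k = a_k·q_{k-1} + q_{k-2} (p₋₁ = 1, q₋₁ = 0):
  k = 0: a₀ = 13; p₀/q₀ = 13/1; p₀² − 192·q₀² = 169 − 192 = -23.
  k = 1: m = 13, d = 23, a = ⌊(13 + 13)/23⌋ = 1; p/q = (1·13 + 1)/(1·1 + 0) = 14/1; p² − 192·q² = 196 − 192 = 4.
  k = 2: m = 10, d = 4, a = ⌊(13 + 10)/4⌋ = 5; p/q = (5·14 + 13)/(5·1 + 1) = 83/6; p² − 192·q² = 6889 − 6912 = -23.
  k = 3: m = 10, d = 23, a = ⌊(13 + 10)/23⌋ = 1; p/q = (1·83 + 14)/(1·6 + 1) = 97/7; p² − 192·q² = 9409 − 9408 = 1.
  The first convergent with p² − 192·q² = 1 gives the fundamental solution (x₁, y₁) = (97, 7).
Step 2: Apply the recurrence (x_{n+1}, y_{n+1}) = (x₁x_n + 192y₁y_n, x₁y_n + y₁x_n) repeatedly.
  From (x_1, y_1) = (97, 7): x_2 = 97·97 + 192·7·7 = 18817; y_2 = 97·7 + 7·97 = 1358.
  From (x_2, y_2) = (18817, 1358): x_3 = 97·18817 + 192·7·1358 = 3650401; y_3 = 97·1358 + 7·18817 = 263445.
  From (x_3, y_3) = (3650401, 263445): x_4 = 97·3650401 + 192·7·263445 = 708158977; y_4 = 97·263445 + 7·3650401 = 51106972.
Step 3: Verify x_4² - 192·y_4² = 501489136705686529 - 501489136705686528 = 1 (should be 1). ✓

(x_1, y_1) = (97, 7); (x_4, y_4) = (708158977, 51106972).


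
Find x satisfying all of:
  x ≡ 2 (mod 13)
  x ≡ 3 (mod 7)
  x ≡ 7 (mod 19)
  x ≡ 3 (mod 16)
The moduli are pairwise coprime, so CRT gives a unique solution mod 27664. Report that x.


Product of moduli M = 13 · 7 · 19 · 16 = 27664.
Merge one congruence at a time:
  Start: x ≡ 2 (mod 13).
  Combine with x ≡ 3 (mod 7); new modulus lcm = 91.
    Write x = 2 + 13·t and substitute into x ≡ 3 (mod 7): 13·t ≡ 3 − 2 = 1 (mod 7).
    Reduce coefficients mod 7: 6·t ≡ 1 (mod 7).
    The inverse of 6 mod 7 is 6 (since 6·6 = 36 = 5·7 + 1), so t ≡ 6·1 = 6 ≡ 6 (mod 7).
    Then x = 2 + 13·6 = 80, valid modulo lcm(13, 7) = 91: x ≡ 80 (mod 91).
  Combine with x ≡ 7 (mod 19); new modulus lcm = 1729.
    Write x = 80 + 91·t and substitute into x ≡ 7 (mod 19): 91·t ≡ 7 − 80 = -73 (mod 19).
    Reduce coefficients mod 19: 15·t ≡ 3 (mod 19).
    The inverse of 15 mod 19 is 14 (since 15·14 = 210 = 11·19 + 1), so t ≡ 14·3 = 42 ≡ 4 (mod 19).
    Then x = 80 + 91·4 = 444, valid modulo lcm(91, 19) = 1729: x ≡ 444 (mod 1729).
  Combine with x ≡ 3 (mod 16); new modulus lcm = 27664.
    Write x = 444 + 1729·t and substitute into x ≡ 3 (mod 16): 1729·t ≡ 3 − 444 = -441 (mod 16).
    Reduce coefficients mod 16: 1·t ≡ 7 (mod 16).
    So t ≡ 7 (mod 16).
    Then x = 444 + 1729·7 = 12547, valid modulo lcm(1729, 16) = 27664: x ≡ 12547 (mod 27664).
Verify against each original: 12547 mod 13 = 2, 12547 mod 7 = 3, 12547 mod 19 = 7, 12547 mod 16 = 3.

x ≡ 12547 (mod 27664).


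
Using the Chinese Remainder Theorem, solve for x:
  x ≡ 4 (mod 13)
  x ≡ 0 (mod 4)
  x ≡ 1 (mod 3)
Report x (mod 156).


Moduli 13, 4, 3 are pairwise coprime; by CRT there is a unique solution modulo M = 13 · 4 · 3 = 156.
Solve pairwise, accumulating the modulus:
  Start with x ≡ 4 (mod 13).
  Combine with x ≡ 0 (mod 4): since gcd(13, 4) = 1, we get a unique residue mod 52.
    Write x = 4 + 13·t and substitute into x ≡ 0 (mod 4): 13·t ≡ 0 − 4 = -4 (mod 4).
    Reduce coefficients mod 4: 1·t ≡ 0 (mod 4).
    So t ≡ 0 (mod 4).
    Then x = 4 + 13·0 = 4, valid modulo lcm(13, 4) = 52: x ≡ 4 (mod 52).
  Combine with x ≡ 1 (mod 3): since gcd(52, 3) = 1, we get a unique residue mod 156.
    Write x = 4 + 52·t and substitute into x ≡ 1 (mod 3): 52·t ≡ 1 − 4 = -3 (mod 3).
    Reduce coefficients mod 3: 1·t ≡ 0 (mod 3).
    So t ≡ 0 (mod 3).
    Then x = 4 + 52·0 = 4, valid modulo lcm(52, 3) = 156: x ≡ 4 (mod 156).
Verify: 4 mod 13 = 4 ✓, 4 mod 4 = 0 ✓, 4 mod 3 = 1 ✓.

x ≡ 4 (mod 156).


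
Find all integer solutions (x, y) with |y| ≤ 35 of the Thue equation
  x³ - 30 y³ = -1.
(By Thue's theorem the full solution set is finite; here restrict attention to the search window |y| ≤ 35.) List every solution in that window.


The equation is x³ - 30y³ = -1. For fixed y, x³ = 30·y³ − 1, so a solution requires the RHS to be a perfect cube.
Strategy: iterate y from -35 to 35, compute RHS = 30·y³ − 1, and check whether it is a (positive or negative) perfect cube.
Check small values of y:
  y = 0: RHS = -1 = (-1)³ ⇒ x = -1 works.
  y = 1: RHS = 29 is not a perfect cube.
  y = -1: RHS = -31 is not a perfect cube.
  y = 2: RHS = 239 is not a perfect cube.
  y = -2: RHS = -241 is not a perfect cube.
  y = 3: RHS = 809 is not a perfect cube.
  y = -3: RHS = -811 is not a perfect cube.
Continuing the search up to |y| = 35 finds no further solutions beyond those listed.
Collected solutions: (-1, 0).

Solutions (with |y| ≤ 35): (-1, 0).


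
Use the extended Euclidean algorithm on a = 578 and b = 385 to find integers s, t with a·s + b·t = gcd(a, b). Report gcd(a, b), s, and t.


Euclidean algorithm on (578, 385) — divide until remainder is 0:
  578 = 1 · 385 + 193
  385 = 1 · 193 + 192
  193 = 1 · 192 + 1
  192 = 192 · 1 + 0
gcd(578, 385) = 1.
Track Bezout coefficients alongside the remainders: start with r₀ = 578 = a·1 + b·0 (s = 1, t = 0) and r₁ = 385 = a·0 + b·1 (s = 0, t = 1); each new remainder r_{k+1} = r_{k-1} − q_k·r_k inherits s_{k+1} = s_{k-1} − q_k·s_k, t_{k+1} = t_{k-1} − q_k·t_k, so r_k = a·s_k + b·t_k at every step:
  q = 1: r = 193, s = 1 − 1·0 = 1, t = 0 − 1·1 = -1  (check: 578·1 + 385·(-1) = 193)
  q = 1: r = 192, s = 0 − 1·1 = -1, t = 1 − 1·(-1) = 2  (check: 578·(-1) + 385·2 = 192)
  q = 1: r = 1, s = 1 − 1·(-1) = 2, t = -1 − 1·2 = -3  (check: 578·2 + 385·(-3) = 1)
The row with r = 1 (the gcd) gives the Bezout coefficients s = 2, t = -3.
Result: 578 · (2) + 385 · (-3) = 1.

gcd(578, 385) = 1; s = 2, t = -3 (check: 578·2 + 385·(-3) = 1).


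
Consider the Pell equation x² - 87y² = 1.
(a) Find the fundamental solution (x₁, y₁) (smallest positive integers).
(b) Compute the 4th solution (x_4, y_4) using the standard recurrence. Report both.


Step 1: Find the fundamental solution (x₁, y₁) of x² - 87y² = 1.
  Expand √87 as a continued fraction. a₀ = ⌊√87⌋ = 9; iterate m_{k+1} = d_k·a_k − m_k, d_{k+1} = (87 − m_{k+1}²)/d_k, a_{k+1} = ⌊(a₀ + m_{k+1})/d_{k+1}⌋ (starting m₀ = 0, d₀ = 1), with convergents p_k = a_k·p_{k-1} + p_{k-2}, q_k = a_k·q_{k-1} + q_{k-2} (p₋₁ = 1, q₋₁ = 0):
  k = 0: a₀ = 9; p₀/q₀ = 9/1; p₀² − 87·q₀² = 81 − 87 = -6.
  k = 1: m = 9, d = 6, a = ⌊(9 + 9)/6⌋ = 3; p/q = (3·9 + 1)/(3·1 + 0) = 28/3; p² − 87·q² = 784 − 783 = 1.
  The first convergent with p² − 87·q² = 1 gives the fundamental solution (x₁, y₁) = (28, 3).
Step 2: Apply the recurrence (x_{n+1}, y_{n+1}) = (x₁x_n + 87y₁y_n, x₁y_n + y₁x_n) repeatedly.
  From (x_1, y_1) = (28, 3): x_2 = 28·28 + 87·3·3 = 1567; y_2 = 28·3 + 3·28 = 168.
  From (x_2, y_2) = (1567, 168): x_3 = 28·1567 + 87·3·168 = 87724; y_3 = 28·168 + 3·1567 = 9405.
  From (x_3, y_3) = (87724, 9405): x_4 = 28·87724 + 87·3·9405 = 4910977; y_4 = 28·9405 + 3·87724 = 526512.
Step 3: Verify x_4² - 87·y_4² = 24117695094529 - 24117695094528 = 1 (should be 1). ✓

(x_1, y_1) = (28, 3); (x_4, y_4) = (4910977, 526512).


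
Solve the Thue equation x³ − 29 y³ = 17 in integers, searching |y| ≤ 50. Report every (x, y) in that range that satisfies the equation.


The equation is x³ - 29y³ = 17. For fixed y, x³ = 29·y³ + 17, so a solution requires the RHS to be a perfect cube.
Strategy: iterate y from -50 to 50, compute RHS = 29·y³ + 17, and check whether it is a (positive or negative) perfect cube.
Check small values of y:
  y = 0: RHS = 17 is not a perfect cube.
  y = 1: RHS = 46 is not a perfect cube.
  y = -1: RHS = -12 is not a perfect cube.
  y = 2: RHS = 249 is not a perfect cube.
  y = -2: RHS = -215 is not a perfect cube.
  y = 3: RHS = 800 is not a perfect cube.
  y = -3: RHS = -766 is not a perfect cube.
Continuing the search up to |y| = 50 finds no solutions either.
No (x, y) in the scanned range satisfies the equation.

No integer solutions with |y| ≤ 50.


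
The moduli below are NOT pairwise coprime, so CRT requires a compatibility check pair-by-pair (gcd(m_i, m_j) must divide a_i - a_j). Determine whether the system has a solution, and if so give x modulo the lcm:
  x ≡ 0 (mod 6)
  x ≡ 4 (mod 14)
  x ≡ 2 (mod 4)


Moduli 6, 14, 4 are not pairwise coprime, so CRT works modulo lcm(m_i) when all pairwise compatibility conditions hold.
Pairwise compatibility: gcd(m_i, m_j) must divide a_i - a_j for every pair.
Merge one congruence at a time:
  Start: x ≡ 0 (mod 6).
  Combine with x ≡ 4 (mod 14): gcd(6, 14) = 2; 4 - 0 = 4, which IS divisible by 2, so compatible.
    Write x = 0 + 6·t and substitute into x ≡ 4 (mod 14): 6·t ≡ 4 − 0 = 4 (mod 14).
    Divide the congruence (and modulus) by g = 2: 3·t ≡ 2 (mod 7).
    The inverse of 3 mod 7 is 5 (since 3·5 = 15 = 2·7 + 1), so t ≡ 5·2 = 10 ≡ 3 (mod 7).
    Then x = 0 + 6·3 = 18, valid modulo lcm(6, 14) = 42: x ≡ 18 (mod 42).
  Combine with x ≡ 2 (mod 4): gcd(42, 4) = 2; 2 - 18 = -16, which IS divisible by 2, so compatible.
    Write x = 18 + 42·t and substitute into x ≡ 2 (mod 4): 42·t ≡ 2 − 18 = -16 (mod 4).
    Divide the congruence (and modulus) by g = 2: 21·t ≡ -8 (mod 2).
    Reduce coefficients mod 2: 1·t ≡ 0 (mod 2).
    So t ≡ 0 (mod 2).
    Then x = 18 + 42·0 = 18, valid modulo lcm(42, 4) = 84: x ≡ 18 (mod 84).
Verify: 18 mod 6 = 0, 18 mod 14 = 4, 18 mod 4 = 2.

x ≡ 18 (mod 84).


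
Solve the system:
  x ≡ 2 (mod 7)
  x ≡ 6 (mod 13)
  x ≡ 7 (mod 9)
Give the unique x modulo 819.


Moduli 7, 13, 9 are pairwise coprime; by CRT there is a unique solution modulo M = 7 · 13 · 9 = 819.
Solve pairwise, accumulating the modulus:
  Start with x ≡ 2 (mod 7).
  Combine with x ≡ 6 (mod 13): since gcd(7, 13) = 1, we get a unique residue mod 91.
    Write x = 2 + 7·t and substitute into x ≡ 6 (mod 13): 7·t ≡ 6 − 2 = 4 (mod 13).
    The inverse of 7 mod 13 is 2 (since 7·2 = 14 = 1·13 + 1), so t ≡ 2·4 = 8 ≡ 8 (mod 13).
    Then x = 2 + 7·8 = 58, valid modulo lcm(7, 13) = 91: x ≡ 58 (mod 91).
  Combine with x ≡ 7 (mod 9): since gcd(91, 9) = 1, we get a unique residue mod 819.
    Write x = 58 + 91·t and substitute into x ≡ 7 (mod 9): 91·t ≡ 7 − 58 = -51 (mod 9).
    Reduce coefficients mod 9: 1·t ≡ 3 (mod 9).
    So t ≡ 3 (mod 9).
    Then x = 58 + 91·3 = 331, valid modulo lcm(91, 9) = 819: x ≡ 331 (mod 819).
Verify: 331 mod 7 = 2 ✓, 331 mod 13 = 6 ✓, 331 mod 9 = 7 ✓.

x ≡ 331 (mod 819).


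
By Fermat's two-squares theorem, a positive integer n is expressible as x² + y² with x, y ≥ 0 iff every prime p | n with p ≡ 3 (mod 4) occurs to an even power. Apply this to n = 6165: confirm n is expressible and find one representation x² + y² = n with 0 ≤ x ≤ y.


Step 1: Factor n = 6165 = 3^2 · 5 · 137.
Step 2: Check the mod-4 condition on each prime factor: 3 ≡ 3 (mod 4), exponent 2 (must be even); 5 ≡ 1 (mod 4), exponent 1; 137 ≡ 1 (mod 4), exponent 1.
All primes ≡ 3 (mod 4) appear to even exponent (or don't appear), so by the two-squares theorem n IS expressible as a sum of two squares.
Step 3: Build a representation. Group n = k² · m with k = 3 and m = 5 · 137 = 685 (a product of primes ≡ 1 (mod 4)); a representation of m scales to one of n via (k·x)² + (k·y)² = k²(x² + y²). Each prime p ≡ 1 (mod 4) is itself a sum of two squares; find a² by testing p − a² for a perfect square:
  5: 5 − 1² = 4 = 2² ⇒ 5 = 1² + 2².
  137: 137 − 1² = 136, 137 − 2² = 133, 137 − 3² = 128, 137 − 4² = 121 = 11² ⇒ 137 = 4² + 11².
  Combine using the Brahmagupta–Fibonacci identity (a² + b²)(c² + d²) = (ac − bd)² + (ad + bc)² = (ac + bd)² + (ad − bc)²:
  5 · 137 = 685: from (1² + 2²)(4² + 11²), take (1·4 − 2·11, 1·11 + 2·4) = (4 − 22, 11 + 8) = (-18, 19); dropping signs (only squares matter) gives (18, 19); check 18² + 19² = 324 + 361 = 685 ✓.
  Scale by k = 3: (3·18, 3·19) = (54, 57).
Step 4: Order so x ≤ y and verify: 54² + 57² = 2916 + 3249 = 6165 = n. ✓

n = 6165 = 54² + 57² (one valid representation with x ≤ y).


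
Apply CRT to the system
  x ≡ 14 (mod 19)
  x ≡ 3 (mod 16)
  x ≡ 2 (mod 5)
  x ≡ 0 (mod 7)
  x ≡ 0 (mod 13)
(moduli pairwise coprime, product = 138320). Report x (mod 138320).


Product of moduli M = 19 · 16 · 5 · 7 · 13 = 138320.
Merge one congruence at a time:
  Start: x ≡ 14 (mod 19).
  Combine with x ≡ 3 (mod 16); new modulus lcm = 304.
    Write x = 14 + 19·t and substitute into x ≡ 3 (mod 16): 19·t ≡ 3 − 14 = -11 (mod 16).
    Reduce coefficients mod 16: 3·t ≡ 5 (mod 16).
    The inverse of 3 mod 16 is 11 (since 3·11 = 33 = 2·16 + 1), so t ≡ 11·5 = 55 ≡ 7 (mod 16).
    Then x = 14 + 19·7 = 147, valid modulo lcm(19, 16) = 304: x ≡ 147 (mod 304).
  Combine with x ≡ 2 (mod 5); new modulus lcm = 1520.
    Write x = 147 + 304·t and substitute into x ≡ 2 (mod 5): 304·t ≡ 2 − 147 = -145 (mod 5).
    Reduce coefficients mod 5: 4·t ≡ 0 (mod 5).
    The inverse of 4 mod 5 is 4 (since 4·4 = 16 = 3·5 + 1), so t ≡ 4·0 = 0 ≡ 0 (mod 5).
    Then x = 147 + 304·0 = 147, valid modulo lcm(304, 5) = 1520: x ≡ 147 (mod 1520).
  Combine with x ≡ 0 (mod 7); new modulus lcm = 10640.
    Write x = 147 + 1520·t and substitute into x ≡ 0 (mod 7): 1520·t ≡ 0 − 147 = -147 (mod 7).
    Reduce coefficients mod 7: 1·t ≡ 0 (mod 7).
    So t ≡ 0 (mod 7).
    Then x = 147 + 1520·0 = 147, valid modulo lcm(1520, 7) = 10640: x ≡ 147 (mod 10640).
  Combine with x ≡ 0 (mod 13); new modulus lcm = 138320.
    Write x = 147 + 10640·t and substitute into x ≡ 0 (mod 13): 10640·t ≡ 0 − 147 = -147 (mod 13).
    Reduce coefficients mod 13: 6·t ≡ 9 (mod 13).
    The inverse of 6 mod 13 is 11 (since 6·11 = 66 = 5·13 + 1), so t ≡ 11·9 = 99 ≡ 8 (mod 13).
    Then x = 147 + 10640·8 = 85267, valid modulo lcm(10640, 13) = 138320: x ≡ 85267 (mod 138320).
Verify against each original: 85267 mod 19 = 14, 85267 mod 16 = 3, 85267 mod 5 = 2, 85267 mod 7 = 0, 85267 mod 13 = 0.

x ≡ 85267 (mod 138320).


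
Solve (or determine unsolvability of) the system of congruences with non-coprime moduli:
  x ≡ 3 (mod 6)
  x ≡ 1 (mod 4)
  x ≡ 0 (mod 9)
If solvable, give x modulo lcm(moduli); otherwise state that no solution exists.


Moduli 6, 4, 9 are not pairwise coprime, so CRT works modulo lcm(m_i) when all pairwise compatibility conditions hold.
Pairwise compatibility: gcd(m_i, m_j) must divide a_i - a_j for every pair.
Merge one congruence at a time:
  Start: x ≡ 3 (mod 6).
  Combine with x ≡ 1 (mod 4): gcd(6, 4) = 2; 1 - 3 = -2, which IS divisible by 2, so compatible.
    Write x = 3 + 6·t and substitute into x ≡ 1 (mod 4): 6·t ≡ 1 − 3 = -2 (mod 4).
    Divide the congruence (and modulus) by g = 2: 3·t ≡ -1 (mod 2).
    Reduce coefficients mod 2: 1·t ≡ 1 (mod 2).
    So t ≡ 1 (mod 2).
    Then x = 3 + 6·1 = 9, valid modulo lcm(6, 4) = 12: x ≡ 9 (mod 12).
  Combine with x ≡ 0 (mod 9): gcd(12, 9) = 3; 0 - 9 = -9, which IS divisible by 3, so compatible.
    Write x = 9 + 12·t and substitute into x ≡ 0 (mod 9): 12·t ≡ 0 − 9 = -9 (mod 9).
    Divide the congruence (and modulus) by g = 3: 4·t ≡ -3 (mod 3).
    Reduce coefficients mod 3: 1·t ≡ 0 (mod 3).
    So t ≡ 0 (mod 3).
    Then x = 9 + 12·0 = 9, valid modulo lcm(12, 9) = 36: x ≡ 9 (mod 36).
Verify: 9 mod 6 = 3, 9 mod 4 = 1, 9 mod 9 = 0.

x ≡ 9 (mod 36).


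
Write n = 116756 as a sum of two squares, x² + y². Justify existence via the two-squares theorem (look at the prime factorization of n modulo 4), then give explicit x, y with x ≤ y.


Step 1: Factor n = 116756 = 2^2 · 17^2 · 101.
Step 2: Check the mod-4 condition on each prime factor: 2 = 2 (special); 17 ≡ 1 (mod 4), exponent 2; 101 ≡ 1 (mod 4), exponent 1.
All primes ≡ 3 (mod 4) appear to even exponent (or don't appear), so by the two-squares theorem n IS expressible as a sum of two squares.
Step 3: Build a representation. Group n = k² · m with k = 2 and m = 17 · 17 · 101 = 29189 (a product of primes ≡ 1 (mod 4)); a representation of m scales to one of n via (k·x)² + (k·y)² = k²(x² + y²). Each prime p ≡ 1 (mod 4) is itself a sum of two squares; find a² by testing p − a² for a perfect square:
  17: 17 − 1² = 16 = 4² ⇒ 17 = 1² + 4².
  101: 101 − 1² = 100 = 10² ⇒ 101 = 1² + 10².
  Combine using the Brahmagupta–Fibonacci identity (a² + b²)(c² + d²) = (ac − bd)² + (ad + bc)² = (ac + bd)² + (ad − bc)²:
  17 · 17 = 289: from (1² + 4²)(1² + 4²), take (1·1 − 4·4, 1·4 + 4·1) = (1 − 16, 4 + 4) = (-15, 8); dropping signs (only squares matter) gives (15, 8); check 15² + 8² = 225 + 64 = 289 ✓.
  289 · 101 = 29189: from (15² + 8²)(1² + 10²), take (15·1 − 8·10, 15·10 + 8·1) = (15 − 80, 150 + 8) = (-65, 158); dropping signs (only squares matter) gives (65, 158); check 65² + 158² = 4225 + 24964 = 29189 ✓.
  Scale by k = 2: (2·65, 2·158) = (130, 316).
Step 4: Order so x ≤ y and verify: 130² + 316² = 16900 + 99856 = 116756 = n. ✓

n = 116756 = 130² + 316² (one valid representation with x ≤ y).


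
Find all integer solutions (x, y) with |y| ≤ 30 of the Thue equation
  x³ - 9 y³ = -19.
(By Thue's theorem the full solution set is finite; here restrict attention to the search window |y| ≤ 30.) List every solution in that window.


The equation is x³ - 9y³ = -19. For fixed y, x³ = 9·y³ − 19, so a solution requires the RHS to be a perfect cube.
Strategy: iterate y from -30 to 30, compute RHS = 9·y³ − 19, and check whether it is a (positive or negative) perfect cube.
Check small values of y:
  y = 0: RHS = -19 is not a perfect cube.
  y = 1: RHS = -10 is not a perfect cube.
  y = -1: RHS = -28 is not a perfect cube.
  y = 2: RHS = 53 is not a perfect cube.
  y = -2: RHS = -91 is not a perfect cube.
  y = 3: RHS = 224 is not a perfect cube.
  y = -3: RHS = -262 is not a perfect cube.
Continuing the search up to |y| = 30 finds no solutions either.
No (x, y) in the scanned range satisfies the equation.

No integer solutions with |y| ≤ 30.


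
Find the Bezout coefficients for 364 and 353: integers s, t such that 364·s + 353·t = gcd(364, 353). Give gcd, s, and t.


Euclidean algorithm on (364, 353) — divide until remainder is 0:
  364 = 1 · 353 + 11
  353 = 32 · 11 + 1
  11 = 11 · 1 + 0
gcd(364, 353) = 1.
Track Bezout coefficients alongside the remainders: start with r₀ = 364 = a·1 + b·0 (s = 1, t = 0) and r₁ = 353 = a·0 + b·1 (s = 0, t = 1); each new remainder r_{k+1} = r_{k-1} − q_k·r_k inherits s_{k+1} = s_{k-1} − q_k·s_k, t_{k+1} = t_{k-1} − q_k·t_k, so r_k = a·s_k + b·t_k at every step:
  q = 1: r = 11, s = 1 − 1·0 = 1, t = 0 − 1·1 = -1  (check: 364·1 + 353·(-1) = 11)
  q = 32: r = 1, s = 0 − 32·1 = -32, t = 1 − 32·(-1) = 33  (check: 364·(-32) + 353·33 = 1)
The row with r = 1 (the gcd) gives the Bezout coefficients s = -32, t = 33.
Result: 364 · (-32) + 353 · (33) = 1.

gcd(364, 353) = 1; s = -32, t = 33 (check: 364·(-32) + 353·33 = 1).


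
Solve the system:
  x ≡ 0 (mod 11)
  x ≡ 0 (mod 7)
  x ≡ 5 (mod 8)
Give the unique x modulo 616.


Moduli 11, 7, 8 are pairwise coprime; by CRT there is a unique solution modulo M = 11 · 7 · 8 = 616.
Solve pairwise, accumulating the modulus:
  Start with x ≡ 0 (mod 11).
  Combine with x ≡ 0 (mod 7): since gcd(11, 7) = 1, we get a unique residue mod 77.
    Write x = 0 + 11·t and substitute into x ≡ 0 (mod 7): 11·t ≡ 0 − 0 = 0 (mod 7).
    Reduce coefficients mod 7: 4·t ≡ 0 (mod 7).
    The inverse of 4 mod 7 is 2 (since 4·2 = 8 = 1·7 + 1), so t ≡ 2·0 = 0 ≡ 0 (mod 7).
    Then x = 0 + 11·0 = 0, valid modulo lcm(11, 7) = 77: x ≡ 0 (mod 77).
  Combine with x ≡ 5 (mod 8): since gcd(77, 8) = 1, we get a unique residue mod 616.
    Write x = 0 + 77·t and substitute into x ≡ 5 (mod 8): 77·t ≡ 5 − 0 = 5 (mod 8).
    Reduce coefficients mod 8: 5·t ≡ 5 (mod 8).
    The inverse of 5 mod 8 is 5 (since 5·5 = 25 = 3·8 + 1), so t ≡ 5·5 = 25 ≡ 1 (mod 8).
    Then x = 0 + 77·1 = 77, valid modulo lcm(77, 8) = 616: x ≡ 77 (mod 616).
Verify: 77 mod 11 = 0 ✓, 77 mod 7 = 0 ✓, 77 mod 8 = 5 ✓.

x ≡ 77 (mod 616).


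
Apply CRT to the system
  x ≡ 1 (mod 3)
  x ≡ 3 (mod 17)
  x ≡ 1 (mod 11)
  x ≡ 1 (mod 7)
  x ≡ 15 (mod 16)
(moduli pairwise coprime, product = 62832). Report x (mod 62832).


Product of moduli M = 3 · 17 · 11 · 7 · 16 = 62832.
Merge one congruence at a time:
  Start: x ≡ 1 (mod 3).
  Combine with x ≡ 3 (mod 17); new modulus lcm = 51.
    Write x = 1 + 3·t and substitute into x ≡ 3 (mod 17): 3·t ≡ 3 − 1 = 2 (mod 17).
    The inverse of 3 mod 17 is 6 (since 3·6 = 18 = 1·17 + 1), so t ≡ 6·2 = 12 ≡ 12 (mod 17).
    Then x = 1 + 3·12 = 37, valid modulo lcm(3, 17) = 51: x ≡ 37 (mod 51).
  Combine with x ≡ 1 (mod 11); new modulus lcm = 561.
    Write x = 37 + 51·t and substitute into x ≡ 1 (mod 11): 51·t ≡ 1 − 37 = -36 (mod 11).
    Reduce coefficients mod 11: 7·t ≡ 8 (mod 11).
    The inverse of 7 mod 11 is 8 (since 7·8 = 56 = 5·11 + 1), so t ≡ 8·8 = 64 ≡ 9 (mod 11).
    Then x = 37 + 51·9 = 496, valid modulo lcm(51, 11) = 561: x ≡ 496 (mod 561).
  Combine with x ≡ 1 (mod 7); new modulus lcm = 3927.
    Write x = 496 + 561·t and substitute into x ≡ 1 (mod 7): 561·t ≡ 1 − 496 = -495 (mod 7).
    Reduce coefficients mod 7: 1·t ≡ 2 (mod 7).
    So t ≡ 2 (mod 7).
    Then x = 496 + 561·2 = 1618, valid modulo lcm(561, 7) = 3927: x ≡ 1618 (mod 3927).
  Combine with x ≡ 15 (mod 16); new modulus lcm = 62832.
    Write x = 1618 + 3927·t and substitute into x ≡ 15 (mod 16): 3927·t ≡ 15 − 1618 = -1603 (mod 16).
    Reduce coefficients mod 16: 7·t ≡ 13 (mod 16).
    The inverse of 7 mod 16 is 7 (since 7·7 = 49 = 3·16 + 1), so t ≡ 7·13 = 91 ≡ 11 (mod 16).
    Then x = 1618 + 3927·11 = 44815, valid modulo lcm(3927, 16) = 62832: x ≡ 44815 (mod 62832).
Verify against each original: 44815 mod 3 = 1, 44815 mod 17 = 3, 44815 mod 11 = 1, 44815 mod 7 = 1, 44815 mod 16 = 15.

x ≡ 44815 (mod 62832).


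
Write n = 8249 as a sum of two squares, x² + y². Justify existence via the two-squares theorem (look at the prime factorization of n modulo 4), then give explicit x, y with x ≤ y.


Step 1: Factor n = 8249 = 73 · 113.
Step 2: Check the mod-4 condition on each prime factor: 73 ≡ 1 (mod 4), exponent 1; 113 ≡ 1 (mod 4), exponent 1.
All primes ≡ 3 (mod 4) appear to even exponent (or don't appear), so by the two-squares theorem n IS expressible as a sum of two squares.
Step 3: Build a representation. Here n = 73 · 113 is a product of primes ≡ 1 (mod 4). Each prime p ≡ 1 (mod 4) is itself a sum of two squares; find a² by testing p − a² for a perfect square:
  73: 73 − 1² = 72, 73 − 2² = 69, 73 − 3² = 64 = 8² ⇒ 73 = 3² + 8².
  113: 113 − 1² = 112, 113 − 2² = 109, 113 − 3² = 104, 113 − 4² = 97, 113 − 5² = 88, 113 − 6² = 77, 113 − 7² = 64 = 8² ⇒ 113 = 7² + 8².
  Combine using the Brahmagupta–Fibonacci identity (a² + b²)(c² + d²) = (ac − bd)² + (ad + bc)² = (ac + bd)² + (ad − bc)²:
  73 · 113 = 8249: from (3² + 8²)(7² + 8²), take (3·7 − 8·8, 3·8 + 8·7) = (21 − 64, 24 + 56) = (-43, 80); dropping signs (only squares matter) gives (43, 80); check 43² + 80² = 1849 + 6400 = 8249 ✓.
Step 4: Order so x ≤ y and verify: 43² + 80² = 1849 + 6400 = 8249 = n. ✓

n = 8249 = 43² + 80² (one valid representation with x ≤ y).


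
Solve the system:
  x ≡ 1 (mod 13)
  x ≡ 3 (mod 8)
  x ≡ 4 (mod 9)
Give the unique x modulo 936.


Moduli 13, 8, 9 are pairwise coprime; by CRT there is a unique solution modulo M = 13 · 8 · 9 = 936.
Solve pairwise, accumulating the modulus:
  Start with x ≡ 1 (mod 13).
  Combine with x ≡ 3 (mod 8): since gcd(13, 8) = 1, we get a unique residue mod 104.
    Write x = 1 + 13·t and substitute into x ≡ 3 (mod 8): 13·t ≡ 3 − 1 = 2 (mod 8).
    Reduce coefficients mod 8: 5·t ≡ 2 (mod 8).
    The inverse of 5 mod 8 is 5 (since 5·5 = 25 = 3·8 + 1), so t ≡ 5·2 = 10 ≡ 2 (mod 8).
    Then x = 1 + 13·2 = 27, valid modulo lcm(13, 8) = 104: x ≡ 27 (mod 104).
  Combine with x ≡ 4 (mod 9): since gcd(104, 9) = 1, we get a unique residue mod 936.
    Write x = 27 + 104·t and substitute into x ≡ 4 (mod 9): 104·t ≡ 4 − 27 = -23 (mod 9).
    Reduce coefficients mod 9: 5·t ≡ 4 (mod 9).
    The inverse of 5 mod 9 is 2 (since 5·2 = 10 = 1·9 + 1), so t ≡ 2·4 = 8 ≡ 8 (mod 9).
    Then x = 27 + 104·8 = 859, valid modulo lcm(104, 9) = 936: x ≡ 859 (mod 936).
Verify: 859 mod 13 = 1 ✓, 859 mod 8 = 3 ✓, 859 mod 9 = 4 ✓.

x ≡ 859 (mod 936).


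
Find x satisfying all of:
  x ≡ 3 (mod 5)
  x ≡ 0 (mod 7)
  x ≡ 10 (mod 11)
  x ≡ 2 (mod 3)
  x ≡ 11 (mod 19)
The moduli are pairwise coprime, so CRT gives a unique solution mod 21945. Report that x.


Product of moduli M = 5 · 7 · 11 · 3 · 19 = 21945.
Merge one congruence at a time:
  Start: x ≡ 3 (mod 5).
  Combine with x ≡ 0 (mod 7); new modulus lcm = 35.
    Write x = 3 + 5·t and substitute into x ≡ 0 (mod 7): 5·t ≡ 0 − 3 = -3 (mod 7).
    Reduce coefficients mod 7: 5·t ≡ 4 (mod 7).
    The inverse of 5 mod 7 is 3 (since 5·3 = 15 = 2·7 + 1), so t ≡ 3·4 = 12 ≡ 5 (mod 7).
    Then x = 3 + 5·5 = 28, valid modulo lcm(5, 7) = 35: x ≡ 28 (mod 35).
  Combine with x ≡ 10 (mod 11); new modulus lcm = 385.
    Write x = 28 + 35·t and substitute into x ≡ 10 (mod 11): 35·t ≡ 10 − 28 = -18 (mod 11).
    Reduce coefficients mod 11: 2·t ≡ 4 (mod 11).
    The inverse of 2 mod 11 is 6 (since 2·6 = 12 = 1·11 + 1), so t ≡ 6·4 = 24 ≡ 2 (mod 11).
    Then x = 28 + 35·2 = 98, valid modulo lcm(35, 11) = 385: x ≡ 98 (mod 385).
  Combine with x ≡ 2 (mod 3); new modulus lcm = 1155.
    Write x = 98 + 385·t and substitute into x ≡ 2 (mod 3): 385·t ≡ 2 − 98 = -96 (mod 3).
    Reduce coefficients mod 3: 1·t ≡ 0 (mod 3).
    So t ≡ 0 (mod 3).
    Then x = 98 + 385·0 = 98, valid modulo lcm(385, 3) = 1155: x ≡ 98 (mod 1155).
  Combine with x ≡ 11 (mod 19); new modulus lcm = 21945.
    Write x = 98 + 1155·t and substitute into x ≡ 11 (mod 19): 1155·t ≡ 11 − 98 = -87 (mod 19).
    Reduce coefficients mod 19: 15·t ≡ 8 (mod 19).
    The inverse of 15 mod 19 is 14 (since 15·14 = 210 = 11·19 + 1), so t ≡ 14·8 = 112 ≡ 17 (mod 19).
    Then x = 98 + 1155·17 = 19733, valid modulo lcm(1155, 19) = 21945: x ≡ 19733 (mod 21945).
Verify against each original: 19733 mod 5 = 3, 19733 mod 7 = 0, 19733 mod 11 = 10, 19733 mod 3 = 2, 19733 mod 19 = 11.

x ≡ 19733 (mod 21945).


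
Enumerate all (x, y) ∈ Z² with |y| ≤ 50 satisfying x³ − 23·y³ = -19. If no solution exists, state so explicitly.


The equation is x³ - 23y³ = -19. For fixed y, x³ = 23·y³ − 19, so a solution requires the RHS to be a perfect cube.
Strategy: iterate y from -50 to 50, compute RHS = 23·y³ − 19, and check whether it is a (positive or negative) perfect cube.
Check small values of y:
  y = 0: RHS = -19 is not a perfect cube.
  y = 1: RHS = 4 is not a perfect cube.
  y = -1: RHS = -42 is not a perfect cube.
  y = 2: RHS = 165 is not a perfect cube.
  y = -2: RHS = -203 is not a perfect cube.
  y = 3: RHS = 602 is not a perfect cube.
  y = -3: RHS = -640 is not a perfect cube.
Continuing the search up to |y| = 50 finds no solutions either.
No (x, y) in the scanned range satisfies the equation.

No integer solutions with |y| ≤ 50.


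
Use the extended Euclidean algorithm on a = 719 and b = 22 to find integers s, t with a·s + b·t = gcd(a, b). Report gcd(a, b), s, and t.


Euclidean algorithm on (719, 22) — divide until remainder is 0:
  719 = 32 · 22 + 15
  22 = 1 · 15 + 7
  15 = 2 · 7 + 1
  7 = 7 · 1 + 0
gcd(719, 22) = 1.
Track Bezout coefficients alongside the remainders: start with r₀ = 719 = a·1 + b·0 (s = 1, t = 0) and r₁ = 22 = a·0 + b·1 (s = 0, t = 1); each new remainder r_{k+1} = r_{k-1} − q_k·r_k inherits s_{k+1} = s_{k-1} − q_k·s_k, t_{k+1} = t_{k-1} − q_k·t_k, so r_k = a·s_k + b·t_k at every step:
  q = 32: r = 15, s = 1 − 32·0 = 1, t = 0 − 32·1 = -32  (check: 719·1 + 22·(-32) = 15)
  q = 1: r = 7, s = 0 − 1·1 = -1, t = 1 − 1·(-32) = 33  (check: 719·(-1) + 22·33 = 7)
  q = 2: r = 1, s = 1 − 2·(-1) = 3, t = -32 − 2·33 = -98  (check: 719·3 + 22·(-98) = 1)
The row with r = 1 (the gcd) gives the Bezout coefficients s = 3, t = -98.
Result: 719 · (3) + 22 · (-98) = 1.

gcd(719, 22) = 1; s = 3, t = -98 (check: 719·3 + 22·(-98) = 1).


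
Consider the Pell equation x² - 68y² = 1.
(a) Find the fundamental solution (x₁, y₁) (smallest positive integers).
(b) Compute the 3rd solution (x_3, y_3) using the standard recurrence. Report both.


Step 1: Find the fundamental solution (x₁, y₁) of x² - 68y² = 1.
  Expand √68 as a continued fraction. a₀ = ⌊√68⌋ = 8; iterate m_{k+1} = d_k·a_k − m_k, d_{k+1} = (68 − m_{k+1}²)/d_k, a_{k+1} = ⌊(a₀ + m_{k+1})/d_{k+1}⌋ (starting m₀ = 0, d₀ = 1), with convergents p_k = a_k·p_{k-1} + p_{k-2}, q_k = a_k·q_{k-1} + q_{k-2} (p₋₁ = 1, q₋₁ = 0):
  k = 0: a₀ = 8; p₀/q₀ = 8/1; p₀² − 68·q₀² = 64 − 68 = -4.
  k = 1: m = 8, d = 4, a = ⌊(8 + 8)/4⌋ = 4; p/q = (4·8 + 1)/(4·1 + 0) = 33/4; p² − 68·q² = 1089 − 1088 = 1.
  The first convergent with p² − 68·q² = 1 gives the fundamental solution (x₁, y₁) = (33, 4).
Step 2: Apply the recurrence (x_{n+1}, y_{n+1}) = (x₁x_n + 68y₁y_n, x₁y_n + y₁x_n) repeatedly.
  From (x_1, y_1) = (33, 4): x_2 = 33·33 + 68·4·4 = 2177; y_2 = 33·4 + 4·33 = 264.
  From (x_2, y_2) = (2177, 264): x_3 = 33·2177 + 68·4·264 = 143649; y_3 = 33·264 + 4·2177 = 17420.
Step 3: Verify x_3² - 68·y_3² = 20635035201 - 20635035200 = 1 (should be 1). ✓

(x_1, y_1) = (33, 4); (x_3, y_3) = (143649, 17420).


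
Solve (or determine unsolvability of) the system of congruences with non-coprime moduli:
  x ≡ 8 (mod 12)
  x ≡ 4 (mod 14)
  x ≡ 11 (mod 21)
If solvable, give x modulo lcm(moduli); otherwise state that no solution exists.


Moduli 12, 14, 21 are not pairwise coprime, so CRT works modulo lcm(m_i) when all pairwise compatibility conditions hold.
Pairwise compatibility: gcd(m_i, m_j) must divide a_i - a_j for every pair.
Merge one congruence at a time:
  Start: x ≡ 8 (mod 12).
  Combine with x ≡ 4 (mod 14): gcd(12, 14) = 2; 4 - 8 = -4, which IS divisible by 2, so compatible.
    Write x = 8 + 12·t and substitute into x ≡ 4 (mod 14): 12·t ≡ 4 − 8 = -4 (mod 14).
    Divide the congruence (and modulus) by g = 2: 6·t ≡ -2 (mod 7).
    Reduce coefficients mod 7: 6·t ≡ 5 (mod 7).
    The inverse of 6 mod 7 is 6 (since 6·6 = 36 = 5·7 + 1), so t ≡ 6·5 = 30 ≡ 2 (mod 7).
    Then x = 8 + 12·2 = 32, valid modulo lcm(12, 14) = 84: x ≡ 32 (mod 84).
  Combine with x ≡ 11 (mod 21): gcd(84, 21) = 21; 11 - 32 = -21, which IS divisible by 21, so compatible.
    Write x = 32 + 84·t and substitute into x ≡ 11 (mod 21): 84·t ≡ 11 − 32 = -21 (mod 21).
    Divide the congruence (and modulus) by g = 21: 4·t ≡ -1 (mod 1).
    Modulo 1 every t works; take t = 0.
    Then x = 32 + 84·0 = 32, valid modulo lcm(84, 21) = 84: x ≡ 32 (mod 84).
Verify: 32 mod 12 = 8, 32 mod 14 = 4, 32 mod 21 = 11.

x ≡ 32 (mod 84).


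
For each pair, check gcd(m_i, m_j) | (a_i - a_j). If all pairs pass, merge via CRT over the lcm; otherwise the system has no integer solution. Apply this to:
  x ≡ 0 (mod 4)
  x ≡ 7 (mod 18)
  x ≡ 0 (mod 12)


Moduli 4, 18, 12 are not pairwise coprime, so CRT works modulo lcm(m_i) when all pairwise compatibility conditions hold.
Pairwise compatibility: gcd(m_i, m_j) must divide a_i - a_j for every pair.
Merge one congruence at a time:
  Start: x ≡ 0 (mod 4).
  Combine with x ≡ 7 (mod 18): gcd(4, 18) = 2, and 7 - 0 = 7 is NOT divisible by 2.
    ⇒ system is inconsistent (no integer solution).

No solution (the system is inconsistent).


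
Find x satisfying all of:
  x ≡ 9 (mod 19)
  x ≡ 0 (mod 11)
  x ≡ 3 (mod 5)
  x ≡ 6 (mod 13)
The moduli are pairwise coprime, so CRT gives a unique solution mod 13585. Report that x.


Product of moduli M = 19 · 11 · 5 · 13 = 13585.
Merge one congruence at a time:
  Start: x ≡ 9 (mod 19).
  Combine with x ≡ 0 (mod 11); new modulus lcm = 209.
    Write x = 9 + 19·t and substitute into x ≡ 0 (mod 11): 19·t ≡ 0 − 9 = -9 (mod 11).
    Reduce coefficients mod 11: 8·t ≡ 2 (mod 11).
    The inverse of 8 mod 11 is 7 (since 8·7 = 56 = 5·11 + 1), so t ≡ 7·2 = 14 ≡ 3 (mod 11).
    Then x = 9 + 19·3 = 66, valid modulo lcm(19, 11) = 209: x ≡ 66 (mod 209).
  Combine with x ≡ 3 (mod 5); new modulus lcm = 1045.
    Write x = 66 + 209·t and substitute into x ≡ 3 (mod 5): 209·t ≡ 3 − 66 = -63 (mod 5).
    Reduce coefficients mod 5: 4·t ≡ 2 (mod 5).
    The inverse of 4 mod 5 is 4 (since 4·4 = 16 = 3·5 + 1), so t ≡ 4·2 = 8 ≡ 3 (mod 5).
    Then x = 66 + 209·3 = 693, valid modulo lcm(209, 5) = 1045: x ≡ 693 (mod 1045).
  Combine with x ≡ 6 (mod 13); new modulus lcm = 13585.
    Write x = 693 + 1045·t and substitute into x ≡ 6 (mod 13): 1045·t ≡ 6 − 693 = -687 (mod 13).
    Reduce coefficients mod 13: 5·t ≡ 2 (mod 13).
    The inverse of 5 mod 13 is 8 (since 5·8 = 40 = 3·13 + 1), so t ≡ 8·2 = 16 ≡ 3 (mod 13).
    Then x = 693 + 1045·3 = 3828, valid modulo lcm(1045, 13) = 13585: x ≡ 3828 (mod 13585).
Verify against each original: 3828 mod 19 = 9, 3828 mod 11 = 0, 3828 mod 5 = 3, 3828 mod 13 = 6.

x ≡ 3828 (mod 13585).


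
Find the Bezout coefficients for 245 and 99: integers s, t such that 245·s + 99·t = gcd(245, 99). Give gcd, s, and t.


Euclidean algorithm on (245, 99) — divide until remainder is 0:
  245 = 2 · 99 + 47
  99 = 2 · 47 + 5
  47 = 9 · 5 + 2
  5 = 2 · 2 + 1
  2 = 2 · 1 + 0
gcd(245, 99) = 1.
Track Bezout coefficients alongside the remainders: start with r₀ = 245 = a·1 + b·0 (s = 1, t = 0) and r₁ = 99 = a·0 + b·1 (s = 0, t = 1); each new remainder r_{k+1} = r_{k-1} − q_k·r_k inherits s_{k+1} = s_{k-1} − q_k·s_k, t_{k+1} = t_{k-1} − q_k·t_k, so r_k = a·s_k + b·t_k at every step:
  q = 2: r = 47, s = 1 − 2·0 = 1, t = 0 − 2·1 = -2  (check: 245·1 + 99·(-2) = 47)
  q = 2: r = 5, s = 0 − 2·1 = -2, t = 1 − 2·(-2) = 5  (check: 245·(-2) + 99·5 = 5)
  q = 9: r = 2, s = 1 − 9·(-2) = 19, t = -2 − 9·5 = -47  (check: 245·19 + 99·(-47) = 2)
  q = 2: r = 1, s = -2 − 2·19 = -40, t = 5 − 2·(-47) = 99  (check: 245·(-40) + 99·99 = 1)
The row with r = 1 (the gcd) gives the Bezout coefficients s = -40, t = 99.
Result: 245 · (-40) + 99 · (99) = 1.

gcd(245, 99) = 1; s = -40, t = 99 (check: 245·(-40) + 99·99 = 1).


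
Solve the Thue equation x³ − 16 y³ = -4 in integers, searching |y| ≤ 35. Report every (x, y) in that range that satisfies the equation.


The equation is x³ - 16y³ = -4. For fixed y, x³ = 16·y³ − 4, so a solution requires the RHS to be a perfect cube.
Strategy: iterate y from -35 to 35, compute RHS = 16·y³ − 4, and check whether it is a (positive or negative) perfect cube.
Check small values of y:
  y = 0: RHS = -4 is not a perfect cube.
  y = 1: RHS = 12 is not a perfect cube.
  y = -1: RHS = -20 is not a perfect cube.
  y = 2: RHS = 124 is not a perfect cube.
  y = -2: RHS = -132 is not a perfect cube.
  y = 3: RHS = 428 is not a perfect cube.
  y = -3: RHS = -436 is not a perfect cube.
Continuing the search up to |y| = 35 finds no solutions either.
No (x, y) in the scanned range satisfies the equation.

No integer solutions with |y| ≤ 35.


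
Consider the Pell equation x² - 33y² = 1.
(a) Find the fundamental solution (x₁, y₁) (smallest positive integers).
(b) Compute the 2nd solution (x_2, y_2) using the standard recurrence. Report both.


Step 1: Find the fundamental solution (x₁, y₁) of x² - 33y² = 1.
  Expand √33 as a continued fraction. a₀ = ⌊√33⌋ = 5; iterate m_{k+1} = d_k·a_k − m_k, d_{k+1} = (33 − m_{k+1}²)/d_k, a_{k+1} = ⌊(a₀ + m_{k+1})/d_{k+1}⌋ (starting m₀ = 0, d₀ = 1), with convergents p_k = a_k·p_{k-1} + p_{k-2}, q_k = a_k·q_{k-1} + q_{k-2} (p₋₁ = 1, q₋₁ = 0):
  k = 0: a₀ = 5; p₀/q₀ = 5/1; p₀² − 33·q₀² = 25 − 33 = -8.
  k = 1: m = 5, d = 8, a = ⌊(5 + 5)/8⌋ = 1; p/q = (1·5 + 1)/(1·1 + 0) = 6/1; p² − 33·q² = 36 − 33 = 3.
  k = 2: m = 3, d = 3, a = ⌊(5 + 3)/3⌋ = 2; p/q = (2·6 + 5)/(2·1 + 1) = 17/3; p² − 33·q² = 289 − 297 = -8.
  k = 3: m = 3, d = 8, a = ⌊(5 + 3)/8⌋ = 1; p/q = (1·17 + 6)/(1·3 + 1) = 23/4; p² − 33·q² = 529 − 528 = 1.
  The first convergent with p² − 33·q² = 1 gives the fundamental solution (x₁, y₁) = (23, 4).
Step 2: Apply the recurrence (x_{n+1}, y_{n+1}) = (x₁x_n + 33y₁y_n, x₁y_n + y₁x_n) repeatedly.
  From (x_1, y_1) = (23, 4): x_2 = 23·23 + 33·4·4 = 1057; y_2 = 23·4 + 4·23 = 184.
Step 3: Verify x_2² - 33·y_2² = 1117249 - 1117248 = 1 (should be 1). ✓

(x_1, y_1) = (23, 4); (x_2, y_2) = (1057, 184).


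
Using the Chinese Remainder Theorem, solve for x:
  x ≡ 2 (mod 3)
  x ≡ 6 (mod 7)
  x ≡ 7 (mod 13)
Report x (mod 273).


Moduli 3, 7, 13 are pairwise coprime; by CRT there is a unique solution modulo M = 3 · 7 · 13 = 273.
Solve pairwise, accumulating the modulus:
  Start with x ≡ 2 (mod 3).
  Combine with x ≡ 6 (mod 7): since gcd(3, 7) = 1, we get a unique residue mod 21.
    Write x = 2 + 3·t and substitute into x ≡ 6 (mod 7): 3·t ≡ 6 − 2 = 4 (mod 7).
    The inverse of 3 mod 7 is 5 (since 3·5 = 15 = 2·7 + 1), so t ≡ 5·4 = 20 ≡ 6 (mod 7).
    Then x = 2 + 3·6 = 20, valid modulo lcm(3, 7) = 21: x ≡ 20 (mod 21).
  Combine with x ≡ 7 (mod 13): since gcd(21, 13) = 1, we get a unique residue mod 273.
    Write x = 20 + 21·t and substitute into x ≡ 7 (mod 13): 21·t ≡ 7 − 20 = -13 (mod 13).
    Reduce coefficients mod 13: 8·t ≡ 0 (mod 13).
    The inverse of 8 mod 13 is 5 (since 8·5 = 40 = 3·13 + 1), so t ≡ 5·0 = 0 ≡ 0 (mod 13).
    Then x = 20 + 21·0 = 20, valid modulo lcm(21, 13) = 273: x ≡ 20 (mod 273).
Verify: 20 mod 3 = 2 ✓, 20 mod 7 = 6 ✓, 20 mod 13 = 7 ✓.

x ≡ 20 (mod 273).


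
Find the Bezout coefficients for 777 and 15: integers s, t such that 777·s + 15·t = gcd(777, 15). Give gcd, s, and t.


Euclidean algorithm on (777, 15) — divide until remainder is 0:
  777 = 51 · 15 + 12
  15 = 1 · 12 + 3
  12 = 4 · 3 + 0
gcd(777, 15) = 3.
Track Bezout coefficients alongside the remainders: start with r₀ = 777 = a·1 + b·0 (s = 1, t = 0) and r₁ = 15 = a·0 + b·1 (s = 0, t = 1); each new remainder r_{k+1} = r_{k-1} − q_k·r_k inherits s_{k+1} = s_{k-1} − q_k·s_k, t_{k+1} = t_{k-1} − q_k·t_k, so r_k = a·s_k + b·t_k at every step:
  q = 51: r = 12, s = 1 − 51·0 = 1, t = 0 − 51·1 = -51  (check: 777·1 + 15·(-51) = 12)
  q = 1: r = 3, s = 0 − 1·1 = -1, t = 1 − 1·(-51) = 52  (check: 777·(-1) + 15·52 = 3)
The row with r = 3 (the gcd) gives the Bezout coefficients s = -1, t = 52.
Result: 777 · (-1) + 15 · (52) = 3.

gcd(777, 15) = 3; s = -1, t = 52 (check: 777·(-1) + 15·52 = 3).
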